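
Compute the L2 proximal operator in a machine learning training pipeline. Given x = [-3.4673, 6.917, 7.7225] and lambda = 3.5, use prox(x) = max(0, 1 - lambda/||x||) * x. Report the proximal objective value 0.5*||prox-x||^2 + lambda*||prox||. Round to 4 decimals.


Step 1: Compute ||x||.
||x|| = 10.9318
Step 2: Compute scaling factor.
scale = max(0, 1 - 3.5/10.9318) = 0.6798
Step 3: prox(x) = [-2.3572, 4.7024, 5.25]
||prox(x)|| = 7.4318
Step 4: Proximal objective.
0.5*||prox-x||^2 = 6.125
lambda*||prox|| = 26.0113
Total = 32.1363


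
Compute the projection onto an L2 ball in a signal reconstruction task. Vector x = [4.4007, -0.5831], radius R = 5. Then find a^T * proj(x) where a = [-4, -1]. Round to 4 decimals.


Step 1: Compute ||x|| (intermediates to 6 decimals).
||x|| = sqrt(4.4007^2 + (-0.5831)^2) = 4.439163
Step 2: Project.
Since ||x|| <= R, proj = x (no scaling needed).
proj(x) = [4.4007, -0.5831]
Step 3: Dot product.
a^T * proj(x) = -4*4.4007 - 1*(-0.5831) = -17.0197


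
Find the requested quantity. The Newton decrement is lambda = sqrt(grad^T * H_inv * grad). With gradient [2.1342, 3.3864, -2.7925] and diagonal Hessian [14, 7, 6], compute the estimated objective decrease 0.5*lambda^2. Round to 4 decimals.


Step 1: H is diagonal, so H^(-1) * g = [0.1524, 0.4838, -0.4654].
Step 2: g^T H^(-1) g = sum_i g_i^2 / H_ii
  = (2.1342)^2/14 + (3.3864)^2/7 + (-2.7925)^2/6
  = 0.3253 + 1.6382 + 1.2997 = 3.2633
Step 3: Objective decrease = 0.5 * g^T H^(-1) g = 1.6316


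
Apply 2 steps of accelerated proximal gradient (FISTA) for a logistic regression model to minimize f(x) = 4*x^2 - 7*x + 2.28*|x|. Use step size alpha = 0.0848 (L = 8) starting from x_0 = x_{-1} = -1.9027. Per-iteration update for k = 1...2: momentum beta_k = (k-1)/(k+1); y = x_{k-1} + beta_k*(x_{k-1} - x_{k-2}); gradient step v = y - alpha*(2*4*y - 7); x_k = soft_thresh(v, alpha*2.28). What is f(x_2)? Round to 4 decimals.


FISTA on f(x) = 4*x^2 - 7*x + 2.28*|x|
L = 8, alpha = 0.0848
Iteration 1: beta = 0.0, y = -1.9027 + 0.0*(-1.9027 + 1.9027) = -1.9027
  grad(y) = -22.2216, v = y - alpha*grad = -0.0183
  prox(v) = soft_thresh(-0.0183, 0.1933) = 0.0
Iteration 2: beta = 0.3333, y = 0.0 + 0.3333*(0.0 + 1.9027) = 0.6342
  grad(y) = -1.9261, v = y - alpha*grad = 0.7976
  prox(v) = soft_thresh(0.7976, 0.1933) = 0.6042
f(x_2) = 4*0.6042^2 - 7*0.6042 + 2.28*|0.6042| = -1.3916


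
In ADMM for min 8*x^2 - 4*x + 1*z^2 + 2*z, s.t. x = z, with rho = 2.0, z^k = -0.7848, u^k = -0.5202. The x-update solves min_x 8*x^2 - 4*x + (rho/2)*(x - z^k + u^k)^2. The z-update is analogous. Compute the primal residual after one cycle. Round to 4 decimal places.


ADMM iteration with rho = 2.0, z^k = -0.7848, u^k = -0.5202
Step 1: x-update.
Minimize 8*x^2 - 4*x + (2.0/2)*(x + 0.7848 - 0.5202)^2
FOC: (2*8 + 2.0)*x = 4 + 2.0*(-0.7848 + 0.5202)
x^{k+1} = 0.1928
Step 2: z-update.
Minimize 1*z^2 + 2*z + (2.0/2)*(0.1928 - z - 0.5202)^2
FOC: (2*1 + 2.0)*z = -2 + 2.0*(0.1928 - 0.5202)
z^{k+1} = -0.6637
Step 3: u-update.
u^{k+1} = -0.5202 + 0.1928 + 0.6637 = 0.3363
Step 4: Primal residual = |0.1928 + 0.6637| = 0.8565


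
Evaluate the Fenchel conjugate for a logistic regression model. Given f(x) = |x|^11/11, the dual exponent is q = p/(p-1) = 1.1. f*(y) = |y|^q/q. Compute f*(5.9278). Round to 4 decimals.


The conjugate exponent q satisfies 1/p + 1/q = 1.
p = 11, so q = 11/(11 - 1) = 1.1
|y|^q = 5.9278^1.1 = 7.0824
f*(5.9278) = 7.0824 / 1.1 = 6.4386


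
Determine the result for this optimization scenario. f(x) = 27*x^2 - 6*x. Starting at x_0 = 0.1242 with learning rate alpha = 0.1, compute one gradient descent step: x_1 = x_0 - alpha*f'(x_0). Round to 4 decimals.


We compute the gradient at x_0 and apply the update.
f'(x) = 54*x - 6
f'(0.1242) = 54*0.1242 - 6 = 0.7068
x_1 = 0.1242 - 0.1*0.7068 = 0.0535


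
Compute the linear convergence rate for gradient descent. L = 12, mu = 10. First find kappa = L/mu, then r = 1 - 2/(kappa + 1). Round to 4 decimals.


Step 1: Compute the condition number.
kappa = L/mu = 12/10 = 1.2
Step 2: Compute the convergence rate.
r = 1 - 2/(kappa + 1) = 1 - 2*mu/(L + mu) = (L - mu)/(L + mu) = 2/22 = 0.0909


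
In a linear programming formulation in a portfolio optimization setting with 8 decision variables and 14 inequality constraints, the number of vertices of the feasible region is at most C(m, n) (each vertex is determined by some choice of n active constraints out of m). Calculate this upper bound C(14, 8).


Each vertex corresponds to some choice of n active constraints out of m, so the number of vertices is at most C(m, n) = m! / (n!(m-n)!).
m = 14, n = 8
Numerator: 14 * 13 * 12 * 11 * 10 * 9 * 8 * 7
Denominator: 8! = 40320
C(14, 8) = 3003


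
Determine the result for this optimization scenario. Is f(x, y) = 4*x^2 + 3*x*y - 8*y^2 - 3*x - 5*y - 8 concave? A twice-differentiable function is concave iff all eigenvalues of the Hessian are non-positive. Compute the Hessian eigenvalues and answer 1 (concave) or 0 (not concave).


The Hessian of f(x,y) = 4*x^2 + 3*x*y - 8*y^2 - 3*x - 5*y - 8 is:
H = [[8, 3], [3, -16]]
Trace = 8 - 16 = -8
Determinant = 8*-16 - (3)^2 = -137
Discriminant = (-8)^2 - 4*-137 = 612.0
Eigenvalues: lambda_1 = -16.3693, lambda_2 = 8.3693
The function is not concave.

0


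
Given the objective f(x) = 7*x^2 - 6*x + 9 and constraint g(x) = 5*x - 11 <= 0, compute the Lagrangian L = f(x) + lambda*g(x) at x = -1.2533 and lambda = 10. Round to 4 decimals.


Step 1: Evaluate f(x).
f(-1.2533) = 7*(-1.2533)^2 - 6*(-1.2533) + 9 = 27.5151
Step 2: Evaluate g(x).
g(-1.2533) = 5*-1.2533 - 11 = -17.2665
Step 3: Compute Lagrangian.
L = 27.5151 + 10*-17.2665 = -145.1499


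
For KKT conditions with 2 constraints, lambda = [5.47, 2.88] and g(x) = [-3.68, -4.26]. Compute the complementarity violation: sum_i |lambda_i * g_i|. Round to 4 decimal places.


KKT complementary slackness check:
lambda_1 * g_1 = 5.47 * -3.68 = -20.1296
lambda_2 * g_2 = 2.88 * -4.26 = -12.2688
Total violation = 20.1296 + 12.2688 = 32.3984


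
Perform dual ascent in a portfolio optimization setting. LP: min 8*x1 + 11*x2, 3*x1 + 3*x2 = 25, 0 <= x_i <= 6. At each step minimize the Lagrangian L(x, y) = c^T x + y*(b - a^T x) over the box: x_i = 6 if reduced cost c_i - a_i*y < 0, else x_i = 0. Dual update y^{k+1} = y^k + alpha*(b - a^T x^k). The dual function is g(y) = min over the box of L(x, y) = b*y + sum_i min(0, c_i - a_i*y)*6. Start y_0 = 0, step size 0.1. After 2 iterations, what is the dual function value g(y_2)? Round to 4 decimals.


Dual ascent for LP: min 8*x1 + 11*x2, 3*x1 + 3*x2 = 25, 0 <= x_i <= 6
Step 1: y^k = 0.0, reduced costs: (8.0, 11.0)
  x^k = (0.0, 0.0), subgradient = b - a^T x = 25.0
  y^{k+1} = 0.0 + 0.1*25.0 = 2.5
Step 2: y^k = 2.5, reduced costs: (0.5, 3.5)
  x^k = (0.0, 0.0), subgradient = b - a^T x = 25.0
  y^{k+1} = 2.5 + 0.1*25.0 = 5.0
Dual objective at y_2 = 5.0: reduced costs (-7.0, -4.0), box minimizer x = (6.0, 6.0)
g(y_2) = b*y + (c1 - a1*y)*x1 + (c2 - a2*y)*x2 = 25*5.0 + (-7.0)*6.0 + (-4.0)*6.0 = 125.0 - 42.0 - 24.0 = 59.0


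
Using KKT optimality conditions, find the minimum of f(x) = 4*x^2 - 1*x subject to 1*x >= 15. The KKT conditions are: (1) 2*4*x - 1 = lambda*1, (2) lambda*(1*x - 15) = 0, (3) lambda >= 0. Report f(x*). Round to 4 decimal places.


Step 1: Try lambda = 0 (constraint inactive).
x_unc = 1/(2*4) = 0.125
Check: 1*0.125 = 0.125 < 15 -- violated!
Step 2: Constraint must be active: 1*x = 15
x* = 15/1 = 15.0
lambda = (2*4*15.0 - 1)/1 = 119.0
Step 3: Compute optimal value.
f(x*) = 4*15.0^2 - 1*15.0 = 885.0


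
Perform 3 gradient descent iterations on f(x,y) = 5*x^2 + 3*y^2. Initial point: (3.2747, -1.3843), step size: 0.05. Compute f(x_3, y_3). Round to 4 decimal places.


Gradient descent on f(x,y) = 5*x^2 + 3*y^2.
Starting point: (3.2747, -1.3843), alpha = 0.05
Step 1: grad_x = 2*5*3.2747 = 32.747, grad_y = 2*3*-1.3843 = -8.3058
  x_1 = 3.2747 - 0.05*32.747 = 1.6374
  y_1 = -1.3843 - 0.05*-8.3058 = -0.969
Step 2: grad_x = 2*5*1.6374 = 16.3735, grad_y = 2*3*-0.969 = -5.8141
  x_2 = 1.6374 - 0.05*16.3735 = 0.8187
  y_2 = -0.969 - 0.05*-5.8141 = -0.6783
Step 3: grad_x = 2*5*0.8187 = 8.1868, grad_y = 2*3*-0.6783 = -4.0698
  x_3 = 0.8187 - 0.05*8.1868 = 0.4093
  y_3 = -0.6783 - 0.05*-4.0698 = -0.4748
f(0.4093, -0.4748) = 5*0.4093^2 + 3*(-0.4748)^2 = 1.5141


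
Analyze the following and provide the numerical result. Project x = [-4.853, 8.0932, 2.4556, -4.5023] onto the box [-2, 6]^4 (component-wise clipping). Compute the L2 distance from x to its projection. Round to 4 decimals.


Project each component onto [-2, 6].
clip(-4.853) = -2.0, clip(8.0932) = 6.0, clip(2.4556) = 2.4556, clip(-4.5023) = -2.0
Projection = [-2.0, 6.0, 2.4556, -2.0]
Squared diffs: [8.1396, 4.3815, 0.0, 6.2615]
Distance = sqrt(18.7826) = 4.3339


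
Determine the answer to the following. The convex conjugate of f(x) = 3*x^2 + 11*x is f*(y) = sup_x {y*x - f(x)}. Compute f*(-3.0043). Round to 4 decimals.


f*(y) = sup_x {y*x - a*x^2 - b*x} = sup_x {(y-b)*x - a*x^2}
FOC: (y - b) - 2a*x = 0 => x* = (y - b)/(2a)
x* = (-3.0043 - 11)/(2*3) = -2.3341
f*(-3.0043) = (y-b)^2/(4a) = (-3.0043 - 11)^2/(4*3)
= 196.1204/12 = 16.3434


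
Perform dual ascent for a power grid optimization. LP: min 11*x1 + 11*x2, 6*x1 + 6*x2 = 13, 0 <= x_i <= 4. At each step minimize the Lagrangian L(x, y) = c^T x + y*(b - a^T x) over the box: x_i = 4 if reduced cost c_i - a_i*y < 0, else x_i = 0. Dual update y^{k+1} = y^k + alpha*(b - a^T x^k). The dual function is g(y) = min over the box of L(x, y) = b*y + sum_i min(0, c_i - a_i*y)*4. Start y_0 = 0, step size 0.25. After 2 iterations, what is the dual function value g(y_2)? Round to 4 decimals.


Dual ascent for LP: min 11*x1 + 11*x2, 6*x1 + 6*x2 = 13, 0 <= x_i <= 4
Step 1: y^k = 0.0, reduced costs: (11.0, 11.0)
  x^k = (0.0, 0.0), subgradient = b - a^T x = 13.0
  y^{k+1} = 0.0 + 0.25*13.0 = 3.25
Step 2: y^k = 3.25, reduced costs: (-8.5, -8.5)
  x^k = (4.0, 4.0), subgradient = b - a^T x = -35.0
  y^{k+1} = 3.25 + 0.25*-35.0 = -5.5
Dual objective at y_2 = -5.5: reduced costs (44.0, 44.0), box minimizer x = (0.0, 0.0)
g(y_2) = b*y + (c1 - a1*y)*x1 + (c2 - a2*y)*x2 = 13*(-5.5) + 44.0*0.0 + 44.0*0.0 = -71.5 + 0.0 + 0.0 = -71.5


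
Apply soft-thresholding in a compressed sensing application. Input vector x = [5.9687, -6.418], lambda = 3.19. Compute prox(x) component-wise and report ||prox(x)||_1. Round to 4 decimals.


Soft-thresholding with lambda = 3.19:
prox(5.9687) = sign(5.9687)*max(|5.9687| - 3.19, 0) = 2.7787
prox(-6.418) = sign(-6.418)*max(|-6.418| - 3.19, 0) = -3.228
prox(x) = [2.7787, -3.228]
||prox(x)||_1 = 2.7787 + 3.228 = 6.0067


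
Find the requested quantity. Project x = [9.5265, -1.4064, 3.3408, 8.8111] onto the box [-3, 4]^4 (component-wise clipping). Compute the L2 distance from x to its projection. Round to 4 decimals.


Project each component onto [-3, 4].
clip(9.5265) = 4.0, clip(-1.4064) = -1.4064, clip(3.3408) = 3.3408, clip(8.8111) = 4.0
Projection = [4.0, -1.4064, 3.3408, 4.0]
Squared diffs: [30.5422, 0.0, 0.0, 23.1467]
Distance = sqrt(53.6889) = 7.3273


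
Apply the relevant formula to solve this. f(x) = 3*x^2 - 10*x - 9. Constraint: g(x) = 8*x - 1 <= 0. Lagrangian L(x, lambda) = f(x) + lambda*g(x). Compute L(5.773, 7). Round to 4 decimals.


Step 1: Evaluate f(x).
f(5.773) = 3*5.773^2 - 10*5.773 - 9 = 33.2526
Step 2: Evaluate g(x).
g(5.773) = 8*5.773 - 1 = 45.184
Step 3: Compute Lagrangian.
L = 33.2526 + 7*45.184 = 349.5406


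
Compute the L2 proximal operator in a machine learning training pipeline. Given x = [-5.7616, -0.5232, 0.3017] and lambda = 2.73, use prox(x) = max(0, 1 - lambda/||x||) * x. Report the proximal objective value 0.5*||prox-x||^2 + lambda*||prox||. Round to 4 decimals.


Step 1: Compute ||x||.
||x|| = 5.7932
Step 2: Compute scaling factor.
scale = max(0, 1 - 2.73/5.7932) = 0.5288
Step 3: prox(x) = [-3.0465, -0.2766, 0.1595]
||prox(x)|| = 3.0632
Step 4: Proximal objective.
0.5*||prox-x||^2 = 3.7265
lambda*||prox|| = 8.3625
Total = 12.0889


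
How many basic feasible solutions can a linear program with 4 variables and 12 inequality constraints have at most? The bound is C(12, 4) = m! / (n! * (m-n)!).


Each vertex corresponds to some choice of n active constraints out of m, so the number of vertices is at most C(m, n) = m! / (n!(m-n)!).
m = 12, n = 4
Numerator: 12 * 11 * 10 * 9
Denominator: 4! = 24
C(12, 4) = 495


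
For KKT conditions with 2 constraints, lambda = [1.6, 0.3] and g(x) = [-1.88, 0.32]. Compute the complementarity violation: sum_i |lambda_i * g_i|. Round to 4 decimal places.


KKT complementary slackness check:
lambda_1 * g_1 = 1.6 * -1.88 = -3.008
lambda_2 * g_2 = 0.3 * 0.32 = 0.096
Total violation = 3.008 + 0.096 = 3.104


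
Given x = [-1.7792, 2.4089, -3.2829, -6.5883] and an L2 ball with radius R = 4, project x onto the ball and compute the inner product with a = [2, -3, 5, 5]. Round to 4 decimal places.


Step 1: Compute ||x|| (intermediates to 6 decimals).
||x|| = sqrt((-1.7792)^2 + 2.4089^2 + (-3.2829)^2 + (-6.5883)^2) = 7.946791
Step 2: Project.
Since ||x|| > R, scale = R/||x|| = 4/7.946791 = 0.503348, proj(x) = scale * x
proj(x) = [-0.895557, 1.212515, -1.652441, -3.316208]
Step 3: Dot product.
a^T * proj(x) = 2*(-0.895557) - 3*1.212515 + 5*(-1.652441) + 5*(-3.316208) = -30.2719


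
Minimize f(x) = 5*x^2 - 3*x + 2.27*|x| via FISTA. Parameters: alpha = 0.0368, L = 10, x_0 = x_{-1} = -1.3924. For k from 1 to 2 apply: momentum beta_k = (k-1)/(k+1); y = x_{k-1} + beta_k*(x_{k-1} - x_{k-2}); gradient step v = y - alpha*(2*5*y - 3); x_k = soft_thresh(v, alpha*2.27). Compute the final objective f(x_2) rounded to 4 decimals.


FISTA on f(x) = 5*x^2 - 3*x + 2.27*|x|
L = 10, alpha = 0.0368
Iteration 1: beta = 0.0, y = -1.3924 + 0.0*(-1.3924 + 1.3924) = -1.3924
  grad(y) = -16.924, v = y - alpha*grad = -0.7696
  prox(v) = soft_thresh(-0.7696, 0.0835) = -0.6861
Iteration 2: beta = 0.3333, y = -0.6861 + 0.3333*(-0.6861 + 1.3924) = -0.4506
  grad(y) = -7.5061, v = y - alpha*grad = -0.1744
  prox(v) = soft_thresh(-0.1744, 0.0835) = -0.0909
f(x_2) = 5*(-0.0909)^2 - 3*(-0.0909) + 2.27*|-0.0909| = 0.5201


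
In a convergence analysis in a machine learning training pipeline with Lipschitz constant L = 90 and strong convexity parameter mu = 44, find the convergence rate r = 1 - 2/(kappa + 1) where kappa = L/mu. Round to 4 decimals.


Step 1: Compute the condition number.
kappa = L/mu = 90/44 = 2.0455
Step 2: Compute the convergence rate.
r = 1 - 2/(kappa + 1) = 1 - 2*mu/(L + mu) = (L - mu)/(L + mu) = 46/134 = 0.3433


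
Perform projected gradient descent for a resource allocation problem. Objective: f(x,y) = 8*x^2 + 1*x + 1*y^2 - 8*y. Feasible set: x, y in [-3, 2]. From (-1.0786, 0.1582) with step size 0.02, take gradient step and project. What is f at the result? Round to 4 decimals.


Step 1: Compute gradient at (-1.0786, 0.1582).
grad_x = 2*8*-1.0786 + 1 = -16.2576
grad_y = 2*1*0.1582 - 8 = -7.6836
Step 2: Gradient step.
x_raw = -1.0786 - 0.02*-16.2576 = -0.7534
y_raw = 0.1582 - 0.02*-7.6836 = 0.3119
Step 3: Project onto [-3, 2].
x_proj = clip(-0.7534) = -0.7534
y_proj = clip(0.3119) = 0.3119
Step 4: Evaluate f.
f(-0.7534, 0.3119) = 1.3903


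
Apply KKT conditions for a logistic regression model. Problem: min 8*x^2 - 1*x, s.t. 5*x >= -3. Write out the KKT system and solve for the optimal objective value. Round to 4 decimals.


Step 1: Try lambda = 0 (constraint inactive).
Stationarity: 2*8*x - 1 = 0
x* = 1/(2*8) = 0.0625
Check constraint: 5*0.0625 = 0.3125 >= -3 -- satisfied.
Step 2: Compute optimal value.
f(x*) = 8*0.0625^2 - 1*0.0625 = -0.0313


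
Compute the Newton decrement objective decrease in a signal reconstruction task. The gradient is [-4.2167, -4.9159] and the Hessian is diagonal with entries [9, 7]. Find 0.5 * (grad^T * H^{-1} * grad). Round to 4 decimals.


Step 1: H is diagonal, so H^(-1) * g = [-0.4685, -0.7023].
Step 2: g^T H^(-1) g = sum_i g_i^2 / H_ii
  = (-4.2167)^2/9 + (-4.9159)^2/7
  = 1.9756 + 3.4523 = 5.4279
Step 3: Objective decrease = 0.5 * g^T H^(-1) g = 2.714


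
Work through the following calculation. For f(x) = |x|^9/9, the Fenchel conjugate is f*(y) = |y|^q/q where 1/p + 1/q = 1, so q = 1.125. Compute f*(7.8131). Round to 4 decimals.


The conjugate exponent q satisfies 1/p + 1/q = 1.
p = 9, so q = 9/(9 - 1) = 1.125
|y|^q = 7.8131^1.125 = 10.1024
f*(7.8131) = 10.1024 / 1.125 = 8.9799


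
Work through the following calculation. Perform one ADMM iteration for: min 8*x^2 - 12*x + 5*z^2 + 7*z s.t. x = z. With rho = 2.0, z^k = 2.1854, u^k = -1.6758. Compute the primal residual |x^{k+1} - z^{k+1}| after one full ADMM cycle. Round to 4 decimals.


ADMM iteration with rho = 2.0, z^k = 2.1854, u^k = -1.6758
Step 1: x-update.
Minimize 8*x^2 - 12*x + (2.0/2)*(x - 2.1854 - 1.6758)^2
FOC: (2*8 + 2.0)*x = 12 + 2.0*(2.1854 + 1.6758)
x^{k+1} = 1.0957
Step 2: z-update.
Minimize 5*z^2 + 7*z + (2.0/2)*(1.0957 - z - 1.6758)^2
FOC: (2*5 + 2.0)*z = -7 + 2.0*(1.0957 - 1.6758)
z^{k+1} = -0.68
Step 3: u-update.
u^{k+1} = -1.6758 + 1.0957 + 0.68 = 0.0999
Step 4: Primal residual = |1.0957 + 0.68| = 1.7757


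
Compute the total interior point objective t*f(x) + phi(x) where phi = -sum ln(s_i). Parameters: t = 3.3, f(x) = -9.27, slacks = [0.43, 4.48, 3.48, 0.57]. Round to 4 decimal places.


Step 1: Compute log-barrier.
ln values: [-0.844, 1.4996, 1.247, -0.5621]
phi = -(-0.844 + 1.4996 + 1.247 - 0.5621) = -1.3406
Step 2: Compute augmented objective.
t*f(x) = 3.3*-9.27 = -30.591
Total = -30.591 - 1.3406 = -31.9316


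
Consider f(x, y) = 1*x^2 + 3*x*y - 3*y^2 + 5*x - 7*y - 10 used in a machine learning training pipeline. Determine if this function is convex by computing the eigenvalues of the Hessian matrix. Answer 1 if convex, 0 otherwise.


The Hessian of f(x,y) = 1*x^2 + 3*x*y - 3*y^2 + 5*x - 7*y - 10 is:
H = [[2, 3], [3, -6]]
Trace = 2 - 6 = -4
Determinant = 2*-6 - (3)^2 = -21
Discriminant = (-4)^2 - 4*-21 = 100.0
Eigenvalues: lambda_1 = -7.0, lambda_2 = 3.0
The function is not convex.

0


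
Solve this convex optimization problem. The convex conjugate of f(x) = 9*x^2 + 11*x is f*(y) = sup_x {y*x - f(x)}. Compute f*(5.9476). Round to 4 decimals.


f*(y) = sup_x {y*x - a*x^2 - b*x} = sup_x {(y-b)*x - a*x^2}
FOC: (y - b) - 2a*x = 0 => x* = (y - b)/(2a)
x* = (5.9476 - 11)/(2*9) = -0.2807
f*(5.9476) = (y-b)^2/(4a) = (5.9476 - 11)^2/(4*9)
= 25.5267/36 = 0.7091


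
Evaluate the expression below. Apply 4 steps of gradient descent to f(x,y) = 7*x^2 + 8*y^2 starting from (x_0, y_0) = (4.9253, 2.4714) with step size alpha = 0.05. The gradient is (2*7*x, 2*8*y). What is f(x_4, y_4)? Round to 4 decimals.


Gradient descent on f(x,y) = 7*x^2 + 8*y^2.
Starting point: (4.9253, 2.4714), alpha = 0.05
Step 1: grad_x = 2*7*4.9253 = 68.9542, grad_y = 2*8*2.4714 = 39.5424
  x_1 = 4.9253 - 0.05*68.9542 = 1.4776
  y_1 = 2.4714 - 0.05*39.5424 = 0.4943
Step 2: grad_x = 2*7*1.4776 = 20.6863, grad_y = 2*8*0.4943 = 7.9085
  x_2 = 1.4776 - 0.05*20.6863 = 0.4433
  y_2 = 0.4943 - 0.05*7.9085 = 0.0989
Step 3: grad_x = 2*7*0.4433 = 6.2059, grad_y = 2*8*0.0989 = 1.5817
  x_3 = 0.4433 - 0.05*6.2059 = 0.133
  y_3 = 0.0989 - 0.05*1.5817 = 0.0198
Step 4: grad_x = 2*7*0.133 = 1.8618, grad_y = 2*8*0.0198 = 0.3163
  x_4 = 0.133 - 0.05*1.8618 = 0.0399
  y_4 = 0.0198 - 0.05*0.3163 = 0.004
f(0.0399, 0.004) = 7*0.0399^2 + 8*0.004^2 = 0.0113


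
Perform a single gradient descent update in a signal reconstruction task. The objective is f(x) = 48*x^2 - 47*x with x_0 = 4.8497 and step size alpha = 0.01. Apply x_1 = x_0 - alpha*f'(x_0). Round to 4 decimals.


We compute the gradient at x_0 and apply the update.
f'(x) = 96*x - 47
f'(4.8497) = 96*4.8497 - 47 = 418.5712
x_1 = 4.8497 - 0.01*418.5712 = 0.664


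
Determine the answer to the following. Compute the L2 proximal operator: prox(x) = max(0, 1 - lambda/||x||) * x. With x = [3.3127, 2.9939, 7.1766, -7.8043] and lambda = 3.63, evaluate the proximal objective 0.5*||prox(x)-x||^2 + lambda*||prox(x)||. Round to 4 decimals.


Step 1: Compute ||x||.
||x|| = 11.5043
Step 2: Compute scaling factor.
scale = max(0, 1 - 3.63/11.5043) = 0.6845
Step 3: prox(x) = [2.2674, 2.0492, 4.9121, -5.3418]
||prox(x)|| = 7.8743
Step 4: Proximal objective.
0.5*||prox-x||^2 = 6.5885
lambda*||prox|| = 28.5837
Total = 35.172


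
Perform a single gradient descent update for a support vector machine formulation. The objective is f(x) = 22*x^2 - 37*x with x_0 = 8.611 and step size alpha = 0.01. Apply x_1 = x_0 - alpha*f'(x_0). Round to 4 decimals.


We compute the gradient at x_0 and apply the update.
f'(x) = 44*x - 37
f'(8.611) = 44*8.611 - 37 = 341.884
x_1 = 8.611 - 0.01*341.884 = 5.1922


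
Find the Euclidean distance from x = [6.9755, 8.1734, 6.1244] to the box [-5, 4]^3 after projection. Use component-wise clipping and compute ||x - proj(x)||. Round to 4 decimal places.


Project each component onto [-5, 4].
clip(6.9755) = 4.0, clip(8.1734) = 4.0, clip(6.1244) = 4.0
Projection = [4.0, 4.0, 4.0]
Squared diffs: [8.8536, 17.4173, 4.5131]
Distance = sqrt(30.784) = 5.5483


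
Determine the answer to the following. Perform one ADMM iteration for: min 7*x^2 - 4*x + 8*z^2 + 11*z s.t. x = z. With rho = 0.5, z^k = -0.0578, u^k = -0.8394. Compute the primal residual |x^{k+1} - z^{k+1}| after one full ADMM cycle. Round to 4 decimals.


ADMM iteration with rho = 0.5, z^k = -0.0578, u^k = -0.8394
Step 1: x-update.
Minimize 7*x^2 - 4*x + (0.5/2)*(x + 0.0578 - 0.8394)^2
FOC: (2*7 + 0.5)*x = 4 + 0.5*(-0.0578 + 0.8394)
x^{k+1} = 0.3028
Step 2: z-update.
Minimize 8*z^2 + 11*z + (0.5/2)*(0.3028 - z - 0.8394)^2
FOC: (2*8 + 0.5)*z = -11 + 0.5*(0.3028 - 0.8394)
z^{k+1} = -0.6829
Step 3: u-update.
u^{k+1} = -0.8394 + 0.3028 + 0.6829 = 0.1463
Step 4: Primal residual = |0.3028 + 0.6829| = 0.9857


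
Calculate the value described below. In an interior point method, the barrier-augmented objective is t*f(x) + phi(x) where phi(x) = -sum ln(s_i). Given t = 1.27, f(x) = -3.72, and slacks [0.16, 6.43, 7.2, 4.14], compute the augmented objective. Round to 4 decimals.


Step 1: Compute log-barrier.
ln values: [-1.8326, 1.861, 1.9741, 1.4207]
phi = -(-1.8326 + 1.861 + 1.9741 + 1.4207) = -3.4232
Step 2: Compute augmented objective.
t*f(x) = 1.27*-3.72 = -4.7244
Total = -4.7244 - 3.4232 = -8.1476


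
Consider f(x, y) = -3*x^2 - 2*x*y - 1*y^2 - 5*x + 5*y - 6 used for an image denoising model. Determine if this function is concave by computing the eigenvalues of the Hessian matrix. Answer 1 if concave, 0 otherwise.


The Hessian of f(x,y) = -3*x^2 - 2*x*y - 1*y^2 - 5*x + 5*y - 6 is:
H = [[-6, -2], [-2, -2]]
Trace = -6 - 2 = -8
Determinant = -6*-2 - (-2)^2 = 8
Discriminant = (-8)^2 - 4*8 = 32.0
Eigenvalues: lambda_1 = -6.8284, lambda_2 = -1.1716
The function is concave.

1


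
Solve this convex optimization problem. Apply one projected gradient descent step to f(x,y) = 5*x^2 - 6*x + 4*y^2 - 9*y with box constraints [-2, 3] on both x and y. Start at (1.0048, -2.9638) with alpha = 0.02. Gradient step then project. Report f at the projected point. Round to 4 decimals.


Step 1: Compute gradient at (1.0048, -2.9638).
grad_x = 2*5*1.0048 - 6 = 4.048
grad_y = 2*4*-2.9638 - 9 = -32.7104
Step 2: Gradient step.
x_raw = 1.0048 - 0.02*4.048 = 0.9238
y_raw = -2.9638 - 0.02*-32.7104 = -2.3096
Step 3: Project onto [-2, 3].
x_proj = clip(0.9238) = 0.9238
y_proj = clip(-2.3096) = -2.0
Step 4: Evaluate f.
f(0.9238, -2.0) = 32.7244


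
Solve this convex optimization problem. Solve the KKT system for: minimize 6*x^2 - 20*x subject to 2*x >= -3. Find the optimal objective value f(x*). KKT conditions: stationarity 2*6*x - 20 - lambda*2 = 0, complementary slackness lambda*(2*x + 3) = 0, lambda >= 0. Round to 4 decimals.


Step 1: Try lambda = 0 (constraint inactive).
Stationarity: 2*6*x - 20 = 0
x* = 20/(2*6) = 5/3 = 1.6667 (rounded; the exact value 5/3 is used below)
Check constraint: 2*1.6667 = 3.3334 >= -3 -- satisfied.
Step 2: Compute optimal value.
f(x*) = 6*(5/3)^2 - 20*(5/3) = -16.6667


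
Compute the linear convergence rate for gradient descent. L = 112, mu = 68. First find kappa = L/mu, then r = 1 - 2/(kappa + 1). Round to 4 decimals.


Step 1: Compute the condition number.
kappa = L/mu = 112/68 = 1.6471
Step 2: Compute the convergence rate.
r = 1 - 2/(kappa + 1) = 1 - 2*mu/(L + mu) = (L - mu)/(L + mu) = 44/180 = 0.2444


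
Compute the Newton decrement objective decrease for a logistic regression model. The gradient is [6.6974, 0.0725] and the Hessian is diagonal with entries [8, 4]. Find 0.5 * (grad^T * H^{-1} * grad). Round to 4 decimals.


Step 1: H is diagonal, so H^(-1) * g = [0.8372, 0.0181].
Step 2: g^T H^(-1) g = sum_i g_i^2 / H_ii
  = (6.6974)^2/8 + (0.0725)^2/4
  = 5.6069 + 0.0013 = 5.6082
Step 3: Objective decrease = 0.5 * g^T H^(-1) g = 2.8041


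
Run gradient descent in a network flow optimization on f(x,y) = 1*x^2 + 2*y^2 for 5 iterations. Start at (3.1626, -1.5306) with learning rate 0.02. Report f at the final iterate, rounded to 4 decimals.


Gradient descent on f(x,y) = 1*x^2 + 2*y^2.
Starting point: (3.1626, -1.5306), alpha = 0.02
Step 1: grad_x = 2*1*3.1626 = 6.3252, grad_y = 2*2*-1.5306 = -6.1224
  x_1 = 3.1626 - 0.02*6.3252 = 3.0361
  y_1 = -1.5306 - 0.02*-6.1224 = -1.4082
Step 2: grad_x = 2*1*3.0361 = 6.0722, grad_y = 2*2*-1.4082 = -5.6326
  x_2 = 3.0361 - 0.02*6.0722 = 2.9147
  y_2 = -1.4082 - 0.02*-5.6326 = -1.2955
Step 3: grad_x = 2*1*2.9147 = 5.8293, grad_y = 2*2*-1.2955 = -5.182
  x_3 = 2.9147 - 0.02*5.8293 = 2.7981
  y_3 = -1.2955 - 0.02*-5.182 = -1.1919
Step 4: grad_x = 2*1*2.7981 = 5.5961, grad_y = 2*2*-1.1919 = -4.7674
  x_4 = 2.7981 - 0.02*5.5961 = 2.6861
  y_4 = -1.1919 - 0.02*-4.7674 = -1.0965
Step 5: grad_x = 2*1*2.6861 = 5.3723, grad_y = 2*2*-1.0965 = -4.386
  x_5 = 2.6861 - 0.02*5.3723 = 2.5787
  y_5 = -1.0965 - 0.02*-4.386 = -1.0088
f(2.5787, -1.0088) = 1*2.5787^2 + 2*(-1.0088)^2 = 8.685


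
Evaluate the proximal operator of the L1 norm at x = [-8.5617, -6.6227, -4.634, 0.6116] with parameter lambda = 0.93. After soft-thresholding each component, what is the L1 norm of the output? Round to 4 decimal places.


Soft-thresholding with lambda = 0.93:
prox(-8.5617) = sign(-8.5617)*max(|-8.5617| - 0.93, 0) = -7.6317
prox(-6.6227) = sign(-6.6227)*max(|-6.6227| - 0.93, 0) = -5.6927
prox(-4.634) = sign(-4.634)*max(|-4.634| - 0.93, 0) = -3.704
prox(0.6116) = sign(0.6116)*max(|0.6116| - 0.93, 0) = 0.0
prox(x) = [-7.6317, -5.6927, -3.704, 0.0]
||prox(x)||_1 = 7.6317 + 5.6927 + 3.704 + 0.0 = 17.0284


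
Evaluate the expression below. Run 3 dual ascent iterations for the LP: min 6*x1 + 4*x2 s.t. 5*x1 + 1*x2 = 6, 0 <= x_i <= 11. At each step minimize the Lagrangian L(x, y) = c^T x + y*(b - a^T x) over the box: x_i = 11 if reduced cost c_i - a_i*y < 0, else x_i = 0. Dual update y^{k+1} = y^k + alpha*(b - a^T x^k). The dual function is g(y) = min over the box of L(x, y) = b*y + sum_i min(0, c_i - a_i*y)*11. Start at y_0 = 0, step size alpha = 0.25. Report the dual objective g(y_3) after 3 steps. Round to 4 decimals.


Dual ascent for LP: min 6*x1 + 4*x2, 5*x1 + 1*x2 = 6, 0 <= x_i <= 11
Step 1: y^k = 0.0, reduced costs: (6.0, 4.0)
  x^k = (0.0, 0.0), subgradient = b - a^T x = 6.0
  y^{k+1} = 0.0 + 0.25*6.0 = 1.5
Step 2: y^k = 1.5, reduced costs: (-1.5, 2.5)
  x^k = (11.0, 0.0), subgradient = b - a^T x = -49.0
  y^{k+1} = 1.5 + 0.25*-49.0 = -10.75
Step 3: y^k = -10.75, reduced costs: (59.75, 14.75)
  x^k = (0.0, 0.0), subgradient = b - a^T x = 6.0
  y^{k+1} = -10.75 + 0.25*6.0 = -9.25
Dual objective at y_3 = -9.25: reduced costs (52.25, 13.25), box minimizer x = (0.0, 0.0)
g(y_3) = b*y + (c1 - a1*y)*x1 + (c2 - a2*y)*x2 = 6*(-9.25) + 52.25*0.0 + 13.25*0.0 = -55.5 + 0.0 + 0.0 = -55.5


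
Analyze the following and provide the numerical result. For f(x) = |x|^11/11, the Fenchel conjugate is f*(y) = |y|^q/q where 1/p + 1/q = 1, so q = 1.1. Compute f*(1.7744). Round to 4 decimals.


The conjugate exponent q satisfies 1/p + 1/q = 1.
p = 11, so q = 11/(11 - 1) = 1.1
|y|^q = 1.7744^1.1 = 1.8791
f*(1.7744) = 1.8791 / 1.1 = 1.7083


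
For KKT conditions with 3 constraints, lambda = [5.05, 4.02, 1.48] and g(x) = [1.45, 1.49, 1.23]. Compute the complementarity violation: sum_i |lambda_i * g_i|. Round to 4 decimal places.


KKT complementary slackness check:
lambda_1 * g_1 = 5.05 * 1.45 = 7.3225
lambda_2 * g_2 = 4.02 * 1.49 = 5.9898
lambda_3 * g_3 = 1.48 * 1.23 = 1.8204
Total violation = 7.3225 + 5.9898 + 1.8204 = 15.1327


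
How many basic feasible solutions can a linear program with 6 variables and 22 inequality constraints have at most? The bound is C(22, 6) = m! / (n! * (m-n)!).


Each vertex corresponds to some choice of n active constraints out of m, so the number of vertices is at most C(m, n) = m! / (n!(m-n)!).
m = 22, n = 6
Numerator: 22 * 21 * 20 * 19 * 18 * 17
Denominator: 6! = 720
C(22, 6) = 74613


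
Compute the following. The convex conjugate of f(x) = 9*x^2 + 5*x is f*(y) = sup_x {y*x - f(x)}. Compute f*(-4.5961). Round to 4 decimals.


f*(y) = sup_x {y*x - a*x^2 - b*x} = sup_x {(y-b)*x - a*x^2}
FOC: (y - b) - 2a*x = 0 => x* = (y - b)/(2a)
x* = (-4.5961 - 5)/(2*9) = -0.5331
f*(-4.5961) = (y-b)^2/(4a) = (-4.5961 - 5)^2/(4*9)
= 92.0851/36 = 2.5579


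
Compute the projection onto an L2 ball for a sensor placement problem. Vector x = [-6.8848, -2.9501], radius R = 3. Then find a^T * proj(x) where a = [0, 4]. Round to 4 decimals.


Step 1: Compute ||x|| (intermediates to 6 decimals).
||x|| = sqrt((-6.8848)^2 + (-2.9501)^2) = 7.490231
Step 2: Project.
Since ||x|| > R, scale = R/||x|| = 3/7.490231 = 0.400522, proj(x) = scale * x
proj(x) = [-2.757514, -1.18158]
Step 3: Dot product.
a^T * proj(x) = 0*(-2.757514) + 4*(-1.18158) = -4.7263


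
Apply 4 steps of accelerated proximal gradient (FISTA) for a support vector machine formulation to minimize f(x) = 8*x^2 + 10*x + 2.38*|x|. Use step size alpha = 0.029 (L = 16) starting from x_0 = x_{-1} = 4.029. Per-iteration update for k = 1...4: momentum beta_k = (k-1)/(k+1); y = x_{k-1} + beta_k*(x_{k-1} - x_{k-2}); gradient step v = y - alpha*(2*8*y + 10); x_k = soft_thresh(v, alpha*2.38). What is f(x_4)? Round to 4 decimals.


FISTA on f(x) = 8*x^2 + 10*x + 2.38*|x|
L = 16, alpha = 0.029
Iteration 1: beta = 0.0, y = 4.029 + 0.0*(4.029 - 4.029) = 4.029
  grad(y) = 74.464, v = y - alpha*grad = 1.8695
  prox(v) = soft_thresh(1.8695, 0.069) = 1.8005
Iteration 2: beta = 0.3333, y = 1.8005 + 0.3333*(1.8005 - 4.029) = 1.0577
  grad(y) = 26.9232, v = y - alpha*grad = 0.2769
  prox(v) = soft_thresh(0.2769, 0.069) = 0.2079
Iteration 3: beta = 0.5, y = 0.2079 + 0.5*(0.2079 - 1.8005) = -0.5884
  grad(y) = 0.5856, v = y - alpha*grad = -0.6054
  prox(v) = soft_thresh(-0.6054, 0.069) = -0.5364
Iteration 4: beta = 0.6, y = -0.5364 + 0.6*(-0.5364 - 0.2079) = -0.9829
  grad(y) = -5.7268, v = y - alpha*grad = -0.8168
  prox(v) = soft_thresh(-0.8168, 0.069) = -0.7478
f(x_4) = 8*(-0.7478)^2 + 10*(-0.7478) + 2.38*|-0.7478| = -1.2245


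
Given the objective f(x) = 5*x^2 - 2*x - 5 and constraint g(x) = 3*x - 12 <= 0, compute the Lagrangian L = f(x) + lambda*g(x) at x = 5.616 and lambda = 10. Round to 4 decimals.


Step 1: Evaluate f(x).
f(5.616) = 5*5.616^2 - 2*5.616 - 5 = 141.4653
Step 2: Evaluate g(x).
g(5.616) = 3*5.616 - 12 = 4.848
Step 3: Compute Lagrangian.
L = 141.4653 + 10*4.848 = 189.9453


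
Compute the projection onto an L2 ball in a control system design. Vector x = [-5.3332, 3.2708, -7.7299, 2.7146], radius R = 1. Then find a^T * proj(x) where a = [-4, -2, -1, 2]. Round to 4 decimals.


Step 1: Compute ||x|| (intermediates to 6 decimals).
||x|| = sqrt((-5.3332)^2 + 3.2708^2 + (-7.7299)^2 + 2.7146^2) = 10.308325
Step 2: Project.
Since ||x|| > R, scale = R/||x|| = 1/10.308325 = 0.097009, proj(x) = scale * x
proj(x) = [-0.517368, 0.317297, -0.74987, 0.263341]
Step 3: Dot product.
a^T * proj(x) = -4*(-0.517368) - 2*0.317297 - 1*(-0.74987) + 2*0.263341 = 2.7114


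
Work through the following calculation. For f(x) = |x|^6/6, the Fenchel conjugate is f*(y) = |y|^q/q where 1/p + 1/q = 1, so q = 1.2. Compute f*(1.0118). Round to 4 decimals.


The conjugate exponent q satisfies 1/p + 1/q = 1.
p = 6, so q = 6/(6 - 1) = 1.2
|y|^q = 1.0118^1.2 = 1.0142
f*(1.0118) = 1.0142 / 1.2 = 0.8451


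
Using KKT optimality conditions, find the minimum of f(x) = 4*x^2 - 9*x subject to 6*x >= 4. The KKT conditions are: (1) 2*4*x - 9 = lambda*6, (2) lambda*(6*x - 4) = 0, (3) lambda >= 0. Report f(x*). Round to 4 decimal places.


Step 1: Try lambda = 0 (constraint inactive).
Stationarity: 2*4*x - 9 = 0
x* = 9/(2*4) = 1.125
Check constraint: 6*1.125 = 6.75 >= 4 -- satisfied.
Step 2: Compute optimal value.
f(x*) = 4*1.125^2 - 9*1.125 = -5.0625


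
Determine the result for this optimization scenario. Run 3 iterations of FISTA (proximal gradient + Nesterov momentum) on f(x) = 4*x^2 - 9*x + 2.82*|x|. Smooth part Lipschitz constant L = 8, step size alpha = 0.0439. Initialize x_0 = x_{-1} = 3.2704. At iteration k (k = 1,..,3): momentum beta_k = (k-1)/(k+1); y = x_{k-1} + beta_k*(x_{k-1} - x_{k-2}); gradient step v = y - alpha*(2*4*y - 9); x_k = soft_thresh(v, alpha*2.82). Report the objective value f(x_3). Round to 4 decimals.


FISTA on f(x) = 4*x^2 - 9*x + 2.82*|x|
L = 8, alpha = 0.0439
Iteration 1: beta = 0.0, y = 3.2704 + 0.0*(3.2704 - 3.2704) = 3.2704
  grad(y) = 17.1632, v = y - alpha*grad = 2.5169
  prox(v) = soft_thresh(2.5169, 0.1238) = 2.3931
Iteration 2: beta = 0.3333, y = 2.3931 + 0.3333*(2.3931 - 3.2704) = 2.1007
  grad(y) = 7.8057, v = y - alpha*grad = 1.758
  prox(v) = soft_thresh(1.758, 0.1238) = 1.6342
Iteration 3: beta = 0.5, y = 1.6342 + 0.5*(1.6342 - 2.3931) = 1.2548
  grad(y) = 1.0384, v = y - alpha*grad = 1.2092
  prox(v) = soft_thresh(1.2092, 0.1238) = 1.0854
f(x_3) = 4*1.0854^2 - 9*1.0854 + 2.82*|1.0854| = -1.9954


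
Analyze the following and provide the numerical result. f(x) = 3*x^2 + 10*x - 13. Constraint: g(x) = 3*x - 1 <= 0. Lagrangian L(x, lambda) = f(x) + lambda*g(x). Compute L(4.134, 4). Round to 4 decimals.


Step 1: Evaluate f(x).
f(4.134) = 3*4.134^2 + 10*4.134 - 13 = 79.6099
Step 2: Evaluate g(x).
g(4.134) = 3*4.134 - 1 = 11.402
Step 3: Compute Lagrangian.
L = 79.6099 + 4*11.402 = 125.2179


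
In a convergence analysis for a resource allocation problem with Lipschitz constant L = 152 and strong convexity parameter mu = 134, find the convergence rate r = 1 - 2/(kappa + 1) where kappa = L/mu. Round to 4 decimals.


Step 1: Compute the condition number.
kappa = L/mu = 152/134 = 1.1343
Step 2: Compute the convergence rate.
r = 1 - 2/(kappa + 1) = 1 - 2*mu/(L + mu) = (L - mu)/(L + mu) = 18/286 = 0.0629


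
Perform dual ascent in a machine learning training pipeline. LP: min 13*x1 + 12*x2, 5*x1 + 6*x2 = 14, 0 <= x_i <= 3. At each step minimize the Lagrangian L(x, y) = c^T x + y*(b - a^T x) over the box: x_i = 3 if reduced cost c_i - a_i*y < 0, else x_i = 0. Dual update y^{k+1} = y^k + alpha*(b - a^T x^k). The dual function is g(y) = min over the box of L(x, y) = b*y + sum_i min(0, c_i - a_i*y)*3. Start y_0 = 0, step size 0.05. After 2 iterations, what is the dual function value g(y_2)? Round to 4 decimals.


Dual ascent for LP: min 13*x1 + 12*x2, 5*x1 + 6*x2 = 14, 0 <= x_i <= 3
Step 1: y^k = 0.0, reduced costs: (13.0, 12.0)
  x^k = (0.0, 0.0), subgradient = b - a^T x = 14.0
  y^{k+1} = 0.0 + 0.05*14.0 = 0.7
Step 2: y^k = 0.7, reduced costs: (9.5, 7.8)
  x^k = (0.0, 0.0), subgradient = b - a^T x = 14.0
  y^{k+1} = 0.7 + 0.05*14.0 = 1.4
Dual objective at y_2 = 1.4: reduced costs (6.0, 3.6), box minimizer x = (0.0, 0.0)
g(y_2) = b*y + (c1 - a1*y)*x1 + (c2 - a2*y)*x2 = 14*1.4 + 6.0*0.0 + 3.6*0.0 = 19.6 + 0.0 + 0.0 = 19.6


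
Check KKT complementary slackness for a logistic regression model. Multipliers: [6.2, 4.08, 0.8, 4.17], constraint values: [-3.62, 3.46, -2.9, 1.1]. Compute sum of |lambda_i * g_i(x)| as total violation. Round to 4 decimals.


KKT complementary slackness check:
lambda_1 * g_1 = 6.2 * -3.62 = -22.444
lambda_2 * g_2 = 4.08 * 3.46 = 14.1168
lambda_3 * g_3 = 0.8 * -2.9 = -2.32
lambda_4 * g_4 = 4.17 * 1.1 = 4.587
Total violation = 22.444 + 14.1168 + 2.32 + 4.587 = 43.4678


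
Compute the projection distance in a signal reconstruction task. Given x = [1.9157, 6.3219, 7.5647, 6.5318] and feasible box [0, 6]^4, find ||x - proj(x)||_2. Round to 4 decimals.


Project each component onto [0, 6].
clip(1.9157) = 1.9157, clip(6.3219) = 6.0, clip(7.5647) = 6.0, clip(6.5318) = 6.0
Projection = [1.9157, 6.0, 6.0, 6.0]
Squared diffs: [0.0, 0.1036, 2.4483, 0.2828]
Distance = sqrt(2.8347) = 1.6837


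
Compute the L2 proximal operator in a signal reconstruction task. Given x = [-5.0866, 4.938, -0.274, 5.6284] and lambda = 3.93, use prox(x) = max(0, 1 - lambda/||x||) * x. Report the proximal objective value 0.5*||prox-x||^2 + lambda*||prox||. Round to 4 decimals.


Step 1: Compute ||x||.
||x|| = 9.056
Step 2: Compute scaling factor.
scale = max(0, 1 - 3.93/9.056) = 0.566
Step 3: prox(x) = [-2.8792, 2.7951, -0.1551, 3.1859]
||prox(x)|| = 5.126
Step 4: Proximal objective.
0.5*||prox-x||^2 = 7.7225
lambda*||prox|| = 20.1452
Total = 27.8677


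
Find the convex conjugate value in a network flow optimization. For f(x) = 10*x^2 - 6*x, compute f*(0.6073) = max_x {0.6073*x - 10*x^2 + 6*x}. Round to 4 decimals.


f*(y) = sup_x {y*x - a*x^2 - b*x} = sup_x {(y-b)*x - a*x^2}
FOC: (y - b) - 2a*x = 0 => x* = (y - b)/(2a)
x* = (0.6073 + 6)/(2*10) = 0.3304
f*(0.6073) = (y-b)^2/(4a) = (0.6073 + 6)^2/(4*10)
= 43.6564/40 = 1.0914


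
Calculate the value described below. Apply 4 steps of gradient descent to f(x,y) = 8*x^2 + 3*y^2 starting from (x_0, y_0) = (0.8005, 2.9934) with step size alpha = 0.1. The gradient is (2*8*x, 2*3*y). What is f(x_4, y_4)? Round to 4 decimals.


Gradient descent on f(x,y) = 8*x^2 + 3*y^2.
Starting point: (0.8005, 2.9934), alpha = 0.1
Step 1: grad_x = 2*8*0.8005 = 12.808, grad_y = 2*3*2.9934 = 17.9604
  x_1 = 0.8005 - 0.1*12.808 = -0.4803
  y_1 = 2.9934 - 0.1*17.9604 = 1.1974
Step 2: grad_x = 2*8*-0.4803 = -7.6848, grad_y = 2*3*1.1974 = 7.1842
  x_2 = -0.4803 - 0.1*-7.6848 = 0.2882
  y_2 = 1.1974 - 0.1*7.1842 = 0.4789
Step 3: grad_x = 2*8*0.2882 = 4.6109, grad_y = 2*3*0.4789 = 2.8737
  x_3 = 0.2882 - 0.1*4.6109 = -0.1729
  y_3 = 0.4789 - 0.1*2.8737 = 0.1916
Step 4: grad_x = 2*8*-0.1729 = -2.7665, grad_y = 2*3*0.1916 = 1.1495
  x_4 = -0.1729 - 0.1*-2.7665 = 0.1037
  y_4 = 0.1916 - 0.1*1.1495 = 0.0766
f(0.1037, 0.0766) = 8*0.1037^2 + 3*0.0766^2 = 0.1037


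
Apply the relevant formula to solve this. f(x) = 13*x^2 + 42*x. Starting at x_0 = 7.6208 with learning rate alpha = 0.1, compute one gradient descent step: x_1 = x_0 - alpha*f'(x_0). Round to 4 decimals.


We compute the gradient at x_0 and apply the update.
f'(x) = 26*x + 42
f'(7.6208) = 26*7.6208 + 42 = 240.1408
x_1 = 7.6208 - 0.1*240.1408 = -16.3933


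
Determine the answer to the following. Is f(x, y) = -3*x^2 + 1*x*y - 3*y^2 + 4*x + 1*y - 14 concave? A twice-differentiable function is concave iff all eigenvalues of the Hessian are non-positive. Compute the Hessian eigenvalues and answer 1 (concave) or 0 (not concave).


The Hessian of f(x,y) = -3*x^2 + 1*x*y - 3*y^2 + 4*x + 1*y - 14 is:
H = [[-6, 1], [1, -6]]
Trace = -6 - 6 = -12
Determinant = -6*-6 - (1)^2 = 35
Discriminant = (-12)^2 - 4*35 = 4.0
Eigenvalues: lambda_1 = -7.0, lambda_2 = -5.0
The function is concave.

1


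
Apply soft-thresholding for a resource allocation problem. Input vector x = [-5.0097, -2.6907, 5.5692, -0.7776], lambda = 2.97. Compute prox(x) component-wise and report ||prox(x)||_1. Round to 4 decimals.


Soft-thresholding with lambda = 2.97:
prox(-5.0097) = sign(-5.0097)*max(|-5.0097| - 2.97, 0) = -2.0397
prox(-2.6907) = sign(-2.6907)*max(|-2.6907| - 2.97, 0) = 0.0
prox(5.5692) = sign(5.5692)*max(|5.5692| - 2.97, 0) = 2.5992
prox(-0.7776) = sign(-0.7776)*max(|-0.7776| - 2.97, 0) = 0.0
prox(x) = [-2.0397, 0.0, 2.5992, 0.0]
||prox(x)||_1 = 2.0397 + 0.0 + 2.5992 + 0.0 = 4.6389


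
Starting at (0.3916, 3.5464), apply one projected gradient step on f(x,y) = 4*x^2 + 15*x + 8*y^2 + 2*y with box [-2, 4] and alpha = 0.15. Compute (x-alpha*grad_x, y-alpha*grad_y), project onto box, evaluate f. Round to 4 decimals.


Step 1: Compute gradient at (0.3916, 3.5464).
grad_x = 2*4*0.3916 + 15 = 18.1328
grad_y = 2*8*3.5464 + 2 = 58.7424
Step 2: Gradient step.
x_raw = 0.3916 - 0.15*18.1328 = -2.3283
y_raw = 3.5464 - 0.15*58.7424 = -5.265
Step 3: Project onto [-2, 4].
x_proj = clip(-2.3283) = -2.0
y_proj = clip(-5.265) = -2.0
Step 4: Evaluate f.
f(-2.0, -2.0) = 14.0
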